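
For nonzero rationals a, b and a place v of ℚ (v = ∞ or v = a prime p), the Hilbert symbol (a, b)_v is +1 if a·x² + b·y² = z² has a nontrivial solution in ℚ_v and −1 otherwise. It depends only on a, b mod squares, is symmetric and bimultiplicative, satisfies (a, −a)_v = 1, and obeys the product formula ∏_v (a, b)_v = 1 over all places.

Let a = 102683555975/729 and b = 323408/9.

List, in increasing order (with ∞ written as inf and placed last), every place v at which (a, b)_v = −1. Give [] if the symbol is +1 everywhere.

(a, b) ≡ (99671, 20213) mod (ℚ^×)²; places V = {2, 3, 5, 7, 11, 13, 17, 29, 41, ∞}.
(a,b)_3: α=-6, u≡2; β=-2, v≡2 (mod 3); (2|3)=-1, (2|3)=-1; sign (−1)^0·-1^-2·-1^-6 = +1.
(a,b)_5: α=2, u≡1; β=0, v≡2 (mod 5); (1|5)=+1, (2|5)=-1; sign (−1)^0·+1^0·-1^2 = +1.
(a,b)_13: α=1, u≡10; β=0, v≡8 (mod 13); (10|13)=+1, (8|13)=-1; sign (−1)^0·+1^0·-1^1 = -1.
(a,b)_11: α=1, u≡2; β=0, v≡7 (mod 11); (2|11)=-1, (7|11)=-1; sign (−1)^0·-1^0·-1^1 = -1.
(a,b)_41: α=1, u≡17; β=1, v≡20 (mod 41); (17|41)=-1, (20|41)=+1; sign (−1)^0·-1^1·+1^1 = -1.
(a,b)_∞: sgn(99671)=+, sgn(20213)=+, so +1.
(a,b)_29: α=2, u≡11; β=1, v≡5 (mod 29); (11|29)=-1, (5|29)=+1; sign (−1)^0·-1^1·+1^2 = -1.
(a,b)_2: α=0, β=4; u≡7, v≡5 (mod 8); ε(u)ε(v)=1·0, αω(v)=0·1, βω(u)=4·0; sum ≡ 0  ⇒  +1.
(a,b)_7: α=2, u≡6; β=0, v≡4 (mod 7); (6|7)=-1, (4|7)=+1; sign (−1)^0·-1^0·+1^2 = +1.
(a,b)_17: α=1, u≡8; β=1, v≡2 (mod 17); (8|17)=+1, (2|17)=+1; sign (−1)^0·+1^1·+1^1 = +1.
Ram(99671, 20213) = {11, 13, 29, 41}; no ℚ_11-point on the conic.

[11, 13, 29, 41]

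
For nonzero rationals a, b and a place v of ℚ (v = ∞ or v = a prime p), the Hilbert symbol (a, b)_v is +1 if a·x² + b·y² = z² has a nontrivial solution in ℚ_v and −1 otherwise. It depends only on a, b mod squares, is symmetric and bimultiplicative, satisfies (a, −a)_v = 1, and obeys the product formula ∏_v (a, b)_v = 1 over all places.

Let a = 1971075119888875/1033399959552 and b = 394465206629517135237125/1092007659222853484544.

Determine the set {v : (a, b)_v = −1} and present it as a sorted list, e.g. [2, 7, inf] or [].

(a, b) ≡ (63365, 27183585) mod (ℚ^×)²; places V = {2, 3, 5, 7, 11, 13, 17, 19, 23, 29, ∞}.
(a,b)_13: α=6, u≡12; β=11, v≡8 (mod 13); (12|13)=+1, (8|13)=-1; sign (−1)^0·+1^11·-1^6 = +1.
(a,b)_29: α=1, u≡21; β=1, v≡10 (mod 29); (21|29)=-1, (10|29)=-1; sign (−1)^0·-1^1·-1^1 = +1.
(a,b)_23: α=-3, u≡8; β=-5, v≡5 (mod 23); (8|23)=+1, (5|23)=-1; sign (−1)^1·+1^-5·-1^-3 = +1.
(a,b)_17: α=0, u≡12; β=-2, v≡12 (mod 17); (12|17)=-1, (12|17)=-1; sign (−1)^0·-1^-2·-1^0 = +1.
(a,b)_∞: sgn(63365)=+, sgn(27183585)=+, so +1.
(a,b)_7: α=2, u≡2; β=4, v≡2 (mod 7); (2|7)=+1, (2|7)=+1; sign (−1)^0·+1^4·+1^2 = +1.
(a,b)_2: α=-20, β=-28; u≡5, v≡1 (mod 8); ε(u)ε(v)=0·0, αω(v)=-20·0, βω(u)=-28·1; sum ≡ 0  ⇒  +1.
(a,b)_5: α=3, u≡3; β=3, v≡3 (mod 5); (3|5)=-1, (3|5)=-1; sign (−1)^0·-1^3·-1^3 = +1.
(a,b)_19: α=1, u≡10; β=1, v≡3 (mod 19); (10|19)=-1, (3|19)=-1; sign (−1)^1·-1^1·-1^1 = -1.
(a,b)_3: α=-4, u≡2; β=-7, v≡1 (mod 3); (2|3)=-1, (1|3)=+1; sign (−1)^0·-1^-7·+1^-4 = -1.
(a,b)_11: α=2, u≡1; β=3, v≡6 (mod 11); (1|11)=+1, (6|11)=-1; sign (−1)^0·+1^3·-1^2 = +1.
(63365, 27183585 / ℚ) ramifies at {3, 19}: a division algebra.

[3, 19]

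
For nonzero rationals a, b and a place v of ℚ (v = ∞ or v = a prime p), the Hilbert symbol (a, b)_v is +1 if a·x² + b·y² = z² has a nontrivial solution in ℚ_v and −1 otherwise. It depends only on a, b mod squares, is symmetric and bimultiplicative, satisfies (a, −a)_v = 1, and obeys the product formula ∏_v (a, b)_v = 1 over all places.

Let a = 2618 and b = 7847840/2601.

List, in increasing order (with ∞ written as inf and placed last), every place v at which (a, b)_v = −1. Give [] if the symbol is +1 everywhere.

[5, 11, 13, 17]

(a, b) ≡ (2618, 10010) mod (ℚ^×)²; places V = {2, 3, 5, 7, 11, 13, 17, ∞}.
(a,b)_2: α=1, β=5; u≡5, v≡5 (mod 8); ε(u)ε(v)=0·0, αω(v)=1·1, βω(u)=5·1; sum ≡ 0  ⇒  +1.
(a,b)_5: α=0, u≡3; β=1, v≡3 (mod 5); (3|5)=-1, (3|5)=-1; sign (−1)^0·-1^1·-1^0 = -1.
(a,b)_17: α=1, u≡1; β=-2, v≡5 (mod 17); (1|17)=+1, (5|17)=-1; sign (−1)^0·+1^-2·-1^1 = -1.
(a,b)_∞: sgn(2618)=+, sgn(10010)=+, so +1.
(a,b)_13: α=0, u≡5; β=1, v≡12 (mod 13); (5|13)=-1, (12|13)=+1; sign (−1)^0·-1^1·+1^0 = -1.
(a,b)_7: α=1, u≡3; β=3, v≡1 (mod 7); (3|7)=-1, (1|7)=+1; sign (−1)^1·-1^3·+1^1 = +1.
(a,b)_11: α=1, u≡7; β=1, v≡7 (mod 11); (7|11)=-1, (7|11)=-1; sign (−1)^1·-1^1·-1^1 = -1.
(a,b)_3: α=0, u≡2; β=-2, v≡2 (mod 3); (2|3)=-1, (2|3)=-1; sign (−1)^0·-1^-2·-1^0 = +1.
Ram(2618, 10010) = {5, 11, 13, 17}; no ℚ_5-point on the conic.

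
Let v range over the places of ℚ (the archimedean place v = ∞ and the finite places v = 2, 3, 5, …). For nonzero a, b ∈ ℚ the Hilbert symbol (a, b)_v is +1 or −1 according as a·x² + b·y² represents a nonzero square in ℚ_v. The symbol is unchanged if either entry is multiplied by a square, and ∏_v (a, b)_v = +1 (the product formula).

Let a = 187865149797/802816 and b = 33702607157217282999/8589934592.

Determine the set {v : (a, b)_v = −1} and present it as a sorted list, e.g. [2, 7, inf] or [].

[2, 13]

(a, b) ≡ (13, 78) mod (ℚ^×)²; places V = {2, 3, 7, 11, 13, 19, 37, ∞}.
(a,b)_2: α=-14, β=-33; u≡5, v≡7 (mod 8); ε(u)ε(v)=0·1, αω(v)=-14·0, βω(u)=-33·1; sum ≡ 1  ⇒  -1.
(a,b)_37: α=2, u≡14; β=4, v≡36 (mod 37); (14|37)=-1, (36|37)=+1; sign (−1)^0·-1^4·+1^2 = +1.
(a,b)_19: α=4, u≡3; β=6, v≡14 (mod 19); (3|19)=-1, (14|19)=-1; sign (−1)^0·-1^6·-1^4 = +1.
(a,b)_∞: sgn(13)=+, sgn(78)=+, so +1.
(a,b)_13: α=1, u≡4; β=1, v≡7 (mod 13); (4|13)=+1, (7|13)=-1; sign (−1)^0·+1^1·-1^1 = -1.
(a,b)_7: α=-2, u≡6; β=0, v≡1 (mod 7); (6|7)=-1, (1|7)=+1; sign (−1)^0·-1^0·+1^-2 = +1.
(a,b)_3: α=4, u≡1; β=5, v≡2 (mod 3); (1|3)=+1, (2|3)=-1; sign (−1)^0·+1^5·-1^4 = +1.
(a,b)_11: α=0, u≡2; β=2, v≡5 (mod 11); (2|11)=-1, (5|11)=+1; sign (−1)^0·-1^2·+1^0 = +1.
(13, 78 / ℚ) ramifies at {2, 13}: a division algebra.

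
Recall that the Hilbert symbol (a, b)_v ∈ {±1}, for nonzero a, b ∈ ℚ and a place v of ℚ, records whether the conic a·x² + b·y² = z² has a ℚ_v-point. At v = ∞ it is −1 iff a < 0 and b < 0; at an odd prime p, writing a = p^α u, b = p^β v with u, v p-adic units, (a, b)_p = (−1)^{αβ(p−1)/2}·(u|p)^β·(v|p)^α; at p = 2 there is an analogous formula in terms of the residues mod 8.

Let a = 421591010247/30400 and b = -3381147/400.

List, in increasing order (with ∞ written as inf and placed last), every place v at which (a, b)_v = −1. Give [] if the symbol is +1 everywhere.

Mod squares: a ≡ 4224517, b ≡ -7667. Check v ∈ {∞, 2, 3, 5, 7, 11, 17, 19, 29, 41}.
v=3: a=3^8·(≡1), b=3^2·(≡1) mod 3; (1|3)=+1, (1|3)=+1; (−1)^{8·2·1}·(+1)^2·(+1)^8 = +1.
v=17: a=17^3·(≡7), b=17^1·(≡1) mod 17; (7|17)=-1, (1|17)=+1; (−1)^{3·1·8}·(-1)^1·(+1)^3 = -1.
v=7: a=7^0·(≡6), b=7^2·(≡3) mod 7; (6|7)=-1, (3|7)=-1; (−1)^{0·2·3}·(-1)^2·(-1)^0 = +1.
v=2: v_2(a)=-6, v_2(b)=-4; units ≡ 5, 5 (mod 8); ε·ε+αω+βω = 0·0+-6·1+-4·1 ≡ 0  ⇒  (a,b)_2 = +1.
v=5: a=5^-2·(≡2), b=5^-2·(≡3) mod 5; (2|5)=-1, (3|5)=-1; (−1)^{-2·-2·2}·(-1)^-2·(-1)^-2 = +1.
v=11: a=11^1·(≡5), b=11^1·(≡10) mod 11; (5|11)=+1, (10|11)=-1; (−1)^{1·1·5}·(+1)^1·(-1)^1 = +1.
v=41: a=41^1·(≡40), b=41^1·(≡18) mod 41; (40|41)=+1, (18|41)=+1; (−1)^{1·1·20}·(+1)^1·(+1)^1 = +1.
v=29: a=29^1·(≡23), b=29^0·(≡11) mod 29; (23|29)=+1, (11|29)=-1; (−1)^{1·0·14}·(+1)^0·(-1)^1 = -1.
v=∞: 4224517 > 0 and -7667 < 0  ⇒  (a,b)_∞ = +1.
v=19: a=19^-1·(≡11), b=19^0·(≡17) mod 19; (11|19)=+1, (17|19)=+1; (−1)^{-1·0·9}·(+1)^0·(+1)^-1 = +1.
(4224517, -7667 / ℚ) ramifies at {17, 29}: a division algebra.

[17, 29]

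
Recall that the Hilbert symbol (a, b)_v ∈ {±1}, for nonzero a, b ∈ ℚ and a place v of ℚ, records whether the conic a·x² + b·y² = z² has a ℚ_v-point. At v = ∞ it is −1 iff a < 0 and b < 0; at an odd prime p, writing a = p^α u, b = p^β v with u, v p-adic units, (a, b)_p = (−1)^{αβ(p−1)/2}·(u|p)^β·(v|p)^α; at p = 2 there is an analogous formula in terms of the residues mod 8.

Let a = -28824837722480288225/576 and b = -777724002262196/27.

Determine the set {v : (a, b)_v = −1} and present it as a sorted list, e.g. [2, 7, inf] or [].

[29, 31, 41, inf]

(a, b) ≡ (-2239409, -4820603319807) mod (ℚ^×)²; places V = {2, 3, 5, 11, 29, 31, 37, 41, 43, 47, 53, ∞}.
(a,b)_37: α=2, u≡4; β=1, v≡13 (mod 37); (4|37)=+1, (13|37)=-1; sign (−1)^0·+1^1·-1^2 = +1.
(a,b)_43: α=2, u≡41; β=1, v≡14 (mod 43); (41|43)=+1, (14|43)=+1; sign (−1)^0·+1^1·+1^2 = +1.
(a,b)_2: α=-6, β=2; u≡7, v≡1 (mod 8); ε(u)ε(v)=1·0, αω(v)=-6·0, βω(u)=2·0; sum ≡ 0  ⇒  +1.
(a,b)_53: α=1, u≡41; β=1, v≡22 (mod 53); (41|53)=-1, (22|53)=-1; sign (−1)^0·-1^1·-1^1 = +1.
(a,b)_11: α=2, u≡3; β=3, v≡1 (mod 11); (3|11)=+1, (1|11)=+1; sign (−1)^0·+1^3·+1^2 = +1.
(a,b)_29: α=1, u≡13; β=1, v≡12 (mod 29); (13|29)=+1, (12|29)=-1; sign (−1)^0·+1^1·-1^1 = -1.
(a,b)_41: α=2, u≡30; β=1, v≡15 (mod 41); (30|41)=-1, (15|41)=-1; sign (−1)^0·-1^1·-1^2 = -1.
(a,b)_5: α=2, u≡1; β=0, v≡2 (mod 5); (1|5)=+1, (2|5)=-1; sign (−1)^0·+1^0·-1^2 = +1.
(a,b)_3: α=-2, u≡1; β=-3, v≡1 (mod 3); (1|3)=+1, (1|3)=+1; sign (−1)^0·+1^-3·+1^-2 = +1.
(a,b)_31: α=1, u≡24; β=1, v≡29 (mod 31); (24|31)=-1, (29|31)=-1; sign (−1)^1·-1^1·-1^1 = -1.
(a,b)_47: α=1, u≡41; β=1, v≡24 (mod 47); (41|47)=-1, (24|47)=+1; sign (−1)^1·-1^1·+1^1 = +1.
(a,b)_∞: sgn(-2239409)=−, sgn(-4820603319807)=−, so -1.
|Ram(-2239409, -4820603319807)| = 4, even; anisotropic at {29, 31, 41, ∞}.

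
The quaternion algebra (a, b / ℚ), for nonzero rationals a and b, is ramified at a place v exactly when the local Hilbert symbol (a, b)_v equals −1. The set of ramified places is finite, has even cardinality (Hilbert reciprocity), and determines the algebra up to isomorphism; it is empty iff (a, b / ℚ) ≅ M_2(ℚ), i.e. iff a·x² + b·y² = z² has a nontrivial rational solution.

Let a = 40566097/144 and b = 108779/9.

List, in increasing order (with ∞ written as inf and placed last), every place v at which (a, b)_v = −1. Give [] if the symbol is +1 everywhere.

[13, 29, 31, 41]

(a, b) ≡ (335257, 899) mod (ℚ^×)²; places V = {2, 3, 11, 13, 17, 29, 31, 37, 41, ∞}.
(a,b)_29: α=0, u≡2; β=1, v≡14 (mod 29); (2|29)=-1, (14|29)=-1; sign (−1)^0·-1^1·-1^0 = -1.
(a,b)_11: α=2, u≡10; β=2, v≡7 (mod 11); (10|11)=-1, (7|11)=-1; sign (−1)^0·-1^2·-1^2 = +1.
(a,b)_13: α=1, u≡1; β=0, v≡11 (mod 13); (1|13)=+1, (11|13)=-1; sign (−1)^0·+1^0·-1^1 = -1.
(a,b)_37: α=1, u≡10; β=0, v≡4 (mod 37); (10|37)=+1, (4|37)=+1; sign (−1)^0·+1^0·+1^1 = +1.
(a,b)_3: α=-2, u≡1; β=-2, v≡2 (mod 3); (1|3)=+1, (2|3)=-1; sign (−1)^0·+1^-2·-1^-2 = +1.
(a,b)_41: α=1, u≡10; β=0, v≡28 (mod 41); (10|41)=+1, (28|41)=-1; sign (−1)^0·+1^0·-1^1 = -1.
(a,b)_31: α=0, u≡26; β=1, v≡11 (mod 31); (26|31)=-1, (11|31)=-1; sign (−1)^0·-1^1·-1^0 = -1.
(a,b)_17: α=1, u≡13; β=0, v≡9 (mod 17); (13|17)=+1, (9|17)=+1; sign (−1)^0·+1^0·+1^1 = +1.
(a,b)_2: α=-4, β=0; u≡1, v≡3 (mod 8); ε(u)ε(v)=0·1, αω(v)=-4·1, βω(u)=0·0; sum ≡ 0  ⇒  +1.
(a,b)_∞: sgn(335257)=+, sgn(899)=+, so +1.
|Ram(335257, 899)| = 4, even; anisotropic at {13, 29, 31, 41}.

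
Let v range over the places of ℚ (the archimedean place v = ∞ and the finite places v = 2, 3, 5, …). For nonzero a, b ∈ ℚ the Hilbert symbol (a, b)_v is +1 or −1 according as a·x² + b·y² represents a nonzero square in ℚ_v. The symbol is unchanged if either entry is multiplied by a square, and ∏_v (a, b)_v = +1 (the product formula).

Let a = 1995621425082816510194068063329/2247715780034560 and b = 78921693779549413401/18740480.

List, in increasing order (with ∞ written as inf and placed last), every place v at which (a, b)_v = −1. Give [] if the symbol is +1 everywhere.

[2, 5, 7, 17, 29, 43]

Mod squares: a ≡ 3467944410, b ≡ 26445. Check v ∈ {∞, 2, 3, 5, 7, 11, 17, 19, 23, 29, 41, 43}.
v=5: a=5^-1·(≡2), b=5^-1·(≡1) mod 5; (2|5)=-1, (1|5)=+1; (−1)^{-1·-1·2}·(-1)^-1·(+1)^-1 = -1.
v=23: a=23^4·(≡22), b=23^2·(≡8) mod 23; (22|23)=-1, (8|23)=+1; (−1)^{4·2·11}·(-1)^2·(+1)^4 = +1.
v=∞: 3467944410 > 0 and 26445 > 0  ⇒  (a,b)_∞ = +1.
v=2: v_2(a)=-21, v_2(b)=-8; units ≡ 5, 5 (mod 8); ε·ε+αω+βω = 0·0+-21·1+-8·1 ≡ 1  ⇒  (a,b)_2 = -1.
v=7: a=7^3·(≡3), b=7^2·(≡6) mod 7; (3|7)=-1, (6|7)=-1; (−1)^{3·2·3}·(-1)^2·(-1)^3 = -1.
v=19: a=19^3·(≡1), b=19^2·(≡1) mod 19; (1|19)=+1, (1|19)=+1; (−1)^{3·2·9}·(+1)^2·(+1)^3 = +1.
v=17: a=17^3·(≡11), b=17^2·(≡6) mod 17; (11|17)=-1, (6|17)=-1; (−1)^{3·2·8}·(-1)^2·(-1)^3 = -1.
v=11: a=11^-8·(≡2), b=11^-4·(≡1) mod 11; (2|11)=-1, (1|11)=+1; (−1)^{-8·-4·5}·(-1)^-4·(+1)^-8 = +1.
v=29: a=29^3·(≡4), b=29^2·(≡8) mod 29; (4|29)=+1, (8|29)=-1; (−1)^{3·2·14}·(+1)^2·(-1)^3 = -1.
v=43: a=43^1·(≡11), b=43^1·(≡21) mod 43; (11|43)=+1, (21|43)=+1; (−1)^{1·1·21}·(+1)^1·(+1)^1 = -1.
v=3: a=3^15·(≡2), b=3^9·(≡1) mod 3; (2|3)=-1, (1|3)=+1; (−1)^{15·9·1}·(-1)^9·(+1)^15 = +1.
v=41: a=41^1·(≡12), b=41^1·(≡29) mod 41; (12|41)=-1, (29|41)=-1; (−1)^{1·1·20}·(-1)^1·(-1)^1 = +1.
(3467944410, 26445 / ℚ) ramifies at {2, 5, 7, 17, 29, 43}: a division algebra.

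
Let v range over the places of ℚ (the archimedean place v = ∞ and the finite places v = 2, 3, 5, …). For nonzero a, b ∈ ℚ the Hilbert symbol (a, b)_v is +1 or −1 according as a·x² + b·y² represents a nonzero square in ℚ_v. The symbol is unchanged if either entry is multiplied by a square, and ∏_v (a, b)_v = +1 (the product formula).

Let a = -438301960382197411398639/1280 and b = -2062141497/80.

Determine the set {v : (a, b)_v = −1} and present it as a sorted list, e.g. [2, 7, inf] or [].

[3, 5, 47, inf]

Mod squares: a ≡ -515355, b ≡ -127292685. Check v ∈ {∞, 2, 3, 5, 13, 17, 19, 43, 47}.
v=17: a=17^3·(≡13), b=17^1·(≡16) mod 17; (13|17)=+1, (16|17)=+1; (−1)^{3·1·8}·(+1)^1·(+1)^3 = +1.
v=43: a=43^3·(≡3), b=43^1·(≡21) mod 43; (3|43)=-1, (21|43)=+1; (−1)^{3·1·21}·(-1)^1·(+1)^3 = +1.
v=∞: -515355 < 0 and -127292685 < 0  ⇒  (a,b)_∞ = -1.
v=3: a=3^11·(≡1), b=3^5·(≡1) mod 3; (1|3)=+1, (1|3)=+1; (−1)^{11·5·1}·(+1)^5·(+1)^11 = -1.
v=19: a=19^2·(≡7), b=19^1·(≡8) mod 19; (7|19)=+1, (8|19)=-1; (−1)^{2·1·9}·(+1)^1·(-1)^2 = +1.
v=47: a=47^3·(≡15), b=47^1·(≡44) mod 47; (15|47)=-1, (44|47)=-1; (−1)^{3·1·23}·(-1)^1·(-1)^3 = -1.
v=5: a=5^-1·(≡1), b=5^-1·(≡3) mod 5; (1|5)=+1, (3|5)=-1; (−1)^{-1·-1·2}·(+1)^-1·(-1)^-1 = -1.
v=13: a=13^2·(≡3), b=13^1·(≡2) mod 13; (3|13)=+1, (2|13)=-1; (−1)^{2·1·6}·(+1)^1·(-1)^2 = +1.
v=2: v_2(a)=-8, v_2(b)=-4; units ≡ 5, 3 (mod 8); ε·ε+αω+βω = 0·1+-8·1+-4·1 ≡ 0  ⇒  (a,b)_2 = +1.
(-515355, -127292685 / ℚ) ramifies at {3, 5, 47, ∞}: a division algebra.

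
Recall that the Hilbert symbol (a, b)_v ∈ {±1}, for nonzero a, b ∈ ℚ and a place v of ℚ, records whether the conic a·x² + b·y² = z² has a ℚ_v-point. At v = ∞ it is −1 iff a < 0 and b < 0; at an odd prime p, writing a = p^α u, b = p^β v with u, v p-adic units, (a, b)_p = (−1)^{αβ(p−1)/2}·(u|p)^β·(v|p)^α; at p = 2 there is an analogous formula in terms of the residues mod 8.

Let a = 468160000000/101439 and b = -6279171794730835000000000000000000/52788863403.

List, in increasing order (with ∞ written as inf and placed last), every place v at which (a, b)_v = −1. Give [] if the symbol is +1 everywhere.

(a, b) ≡ (285285, -21945) mod (ℚ^×)²; places V = {2, 3, 5, 7, 11, 13, 17, 19, 31, ∞}.
(a,b)_13: α=-1, u≡10; β=2, v≡12 (mod 13); (10|13)=+1, (12|13)=+1; sign (−1)^0·+1^2·+1^-1 = +1.
(a,b)_11: α=1, u≡7; β=5, v≡6 (mod 11); (7|11)=-1, (6|11)=-1; sign (−1)^1·-1^5·-1^1 = -1.
(a,b)_19: α=1, u≡7; β=3, v≡5 (mod 19); (7|19)=+1, (5|19)=+1; sign (−1)^1·+1^3·+1^1 = -1.
(a,b)_5: α=7, u≡2; β=19, v≡4 (mod 5); (2|5)=-1, (4|5)=+1; sign (−1)^0·-1^19·+1^7 = -1.
(a,b)_31: α=0, u≡26; β=2, v≡6 (mod 31); (26|31)=-1, (6|31)=-1; sign (−1)^0·-1^2·-1^0 = +1.
(a,b)_17: α=-2, u≡13; β=-6, v≡2 (mod 17); (13|17)=+1, (2|17)=+1; sign (−1)^0·+1^-6·+1^-2 = +1.
(a,b)_2: α=12, β=18; u≡5, v≡7 (mod 8); ε(u)ε(v)=0·1, αω(v)=12·0, βω(u)=18·1; sum ≡ 0  ⇒  +1.
(a,b)_3: α=-3, u≡1; β=-7, v≡2 (mod 3); (1|3)=+1, (2|3)=-1; sign (−1)^1·+1^-7·-1^-3 = +1.
(a,b)_7: α=1, u≡1; β=1, v≡2 (mod 7); (1|7)=+1, (2|7)=+1; sign (−1)^1·+1^1·+1^1 = -1.
(a,b)_∞: sgn(285285)=+, sgn(-21945)=−, so +1.
(285285, -21945 / ℚ) ramifies at {5, 7, 11, 19}: a division algebra.

[5, 7, 11, 19]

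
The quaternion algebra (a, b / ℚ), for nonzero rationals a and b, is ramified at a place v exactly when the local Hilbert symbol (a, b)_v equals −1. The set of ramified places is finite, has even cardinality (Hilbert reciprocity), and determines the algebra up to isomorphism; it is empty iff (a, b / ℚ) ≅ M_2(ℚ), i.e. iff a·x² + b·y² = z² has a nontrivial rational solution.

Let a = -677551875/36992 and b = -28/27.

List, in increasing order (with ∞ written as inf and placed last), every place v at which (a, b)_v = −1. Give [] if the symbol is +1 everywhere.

[2, 3, 13, inf]

Mod squares: a ≡ -6006, b ≡ -21. Check v ∈ {∞, 2, 3, 5, 7, 11, 13, 17, 19}.
v=∞: -6006 < 0 and -21 < 0  ⇒  (a,b)_∞ = -1.
v=11: a=11^1·(≡3), b=11^0·(≡1) mod 11; (3|11)=+1, (1|11)=+1; (−1)^{1·0·5}·(+1)^0·(+1)^1 = +1.
v=7: a=7^1·(≡3), b=7^1·(≡4) mod 7; (3|7)=-1, (4|7)=+1; (−1)^{1·1·3}·(-1)^1·(+1)^1 = +1.
v=13: a=13^1·(≡8), b=13^0·(≡11) mod 13; (8|13)=-1, (11|13)=-1; (−1)^{1·0·6}·(-1)^0·(-1)^1 = -1.
v=5: a=5^4·(≡1), b=5^0·(≡1) mod 5; (1|5)=+1, (1|5)=+1; (−1)^{4·0·2}·(+1)^0·(+1)^4 = +1.
v=2: v_2(a)=-7, v_2(b)=2; units ≡ 5, 3 (mod 8); ε·ε+αω+βω = 0·1+-7·1+2·1 ≡ 1  ⇒  (a,b)_2 = -1.
v=17: a=17^-2·(≡12), b=17^0·(≡4) mod 17; (12|17)=-1, (4|17)=+1; (−1)^{-2·0·8}·(-1)^0·(+1)^-2 = +1.
v=3: a=3^1·(≡2), b=3^-3·(≡2) mod 3; (2|3)=-1, (2|3)=-1; (−1)^{1·-3·1}·(-1)^-3·(-1)^1 = -1.
v=19: a=19^2·(≡17), b=19^0·(≡6) mod 19; (17|19)=+1, (6|19)=+1; (−1)^{2·0·9}·(+1)^0·(+1)^2 = +1.
Ram(-6006, -21) = {2, 3, 13, ∞}; no ℚ_2-point on the conic.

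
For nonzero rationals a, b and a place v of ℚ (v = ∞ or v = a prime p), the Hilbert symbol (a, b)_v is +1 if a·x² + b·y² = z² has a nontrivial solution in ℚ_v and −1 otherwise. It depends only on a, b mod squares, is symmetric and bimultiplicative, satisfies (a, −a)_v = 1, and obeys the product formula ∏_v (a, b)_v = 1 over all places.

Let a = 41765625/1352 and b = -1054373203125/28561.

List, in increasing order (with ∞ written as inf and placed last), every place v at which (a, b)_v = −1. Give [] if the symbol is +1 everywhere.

[2, 3]

Mod squares: a ≡ 66, b ≡ -85. Check v ∈ {∞, 2, 3, 5, 11, 13, 17}.
v=17: a=17^0·(≡16), b=17^1·(≡3) mod 17; (16|17)=+1, (3|17)=-1; (−1)^{0·1·8}·(+1)^1·(-1)^0 = +1.
v=3: a=3^5·(≡1), b=3^8·(≡2) mod 3; (1|3)=+1, (2|3)=-1; (−1)^{5·8·1}·(+1)^8·(-1)^5 = -1.
v=13: a=13^-2·(≡12), b=13^-4·(≡5) mod 13; (12|13)=+1, (5|13)=-1; (−1)^{-2·-4·6}·(+1)^-4·(-1)^-2 = +1.
v=∞: 66 > 0 and -85 < 0  ⇒  (a,b)_∞ = +1.
v=5: a=5^6·(≡4), b=5^7·(≡3) mod 5; (4|5)=+1, (3|5)=-1; (−1)^{6·7·2}·(+1)^7·(-1)^6 = +1.
v=11: a=11^1·(≡6), b=11^2·(≡4) mod 11; (6|11)=-1, (4|11)=+1; (−1)^{1·2·5}·(-1)^2·(+1)^1 = +1.
v=2: v_2(a)=-3, v_2(b)=0; units ≡ 1, 3 (mod 8); ε·ε+αω+βω = 0·1+-3·1+0·0 ≡ 1  ⇒  (a,b)_2 = -1.
|Ram(66, -85)| = 2, even; anisotropic at {2, 3}.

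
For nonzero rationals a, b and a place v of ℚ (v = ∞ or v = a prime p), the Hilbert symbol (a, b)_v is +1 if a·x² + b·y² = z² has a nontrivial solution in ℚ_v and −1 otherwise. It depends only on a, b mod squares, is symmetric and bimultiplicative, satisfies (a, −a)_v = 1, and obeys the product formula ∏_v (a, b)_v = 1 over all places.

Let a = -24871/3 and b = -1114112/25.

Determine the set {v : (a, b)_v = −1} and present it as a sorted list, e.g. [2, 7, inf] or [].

(a, b) ≡ (-74613, -17) mod (ℚ^×)²; places V = {2, 3, 5, 7, 11, 17, 19, ∞}.
(a,b)_11: α=1, u≡9; β=0, v≡4 (mod 11); (9|11)=+1, (4|11)=+1; sign (−1)^0·+1^0·+1^1 = +1.
(a,b)_2: α=0, β=16; u≡3, v≡7 (mod 8); ε(u)ε(v)=1·1, αω(v)=0·0, βω(u)=16·1; sum ≡ 1  ⇒  -1.
(a,b)_∞: sgn(-74613)=−, sgn(-17)=−, so -1.
(a,b)_19: α=1, u≡7; β=0, v≡8 (mod 19); (7|19)=+1, (8|19)=-1; sign (−1)^0·+1^0·-1^1 = -1.
(a,b)_7: α=1, u≡1; β=0, v≡2 (mod 7); (1|7)=+1, (2|7)=+1; sign (−1)^0·+1^0·+1^1 = +1.
(a,b)_3: α=-1, u≡2; β=0, v≡1 (mod 3); (2|3)=-1, (1|3)=+1; sign (−1)^0·-1^0·+1^-1 = +1.
(a,b)_5: α=0, u≡3; β=-2, v≡3 (mod 5); (3|5)=-1, (3|5)=-1; sign (−1)^0·-1^-2·-1^0 = +1.
(a,b)_17: α=1, u≡11; β=1, v≡2 (mod 17); (11|17)=-1, (2|17)=+1; sign (−1)^0·-1^1·+1^1 = -1.
|Ram(-74613, -17)| = 4, even; anisotropic at {2, 17, 19, ∞}.

[2, 17, 19, inf]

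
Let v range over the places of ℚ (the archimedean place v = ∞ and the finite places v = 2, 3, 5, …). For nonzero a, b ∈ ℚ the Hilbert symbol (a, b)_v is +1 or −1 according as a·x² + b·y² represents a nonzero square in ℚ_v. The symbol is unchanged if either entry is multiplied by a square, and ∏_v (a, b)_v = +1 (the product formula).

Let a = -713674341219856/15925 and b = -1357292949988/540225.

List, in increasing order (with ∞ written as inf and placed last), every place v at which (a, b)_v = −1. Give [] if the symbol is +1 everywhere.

Mod squares: a ≡ -13, b ≡ -290377. Check v ∈ {∞, 2, 3, 5, 7, 13, 17, 19, 23, 29, 31, 47}.
v=29: a=29^2·(≡6), b=29^1·(≡12) mod 29; (6|29)=+1, (12|29)=-1; (−1)^{2·1·14}·(+1)^1·(-1)^2 = +1.
v=∞: -13 < 0 and -290377 < 0  ⇒  (a,b)_∞ = -1.
v=19: a=19^2·(≡5), b=19^1·(≡18) mod 19; (5|19)=+1, (18|19)=-1; (−1)^{2·1·9}·(+1)^1·(-1)^2 = +1.
v=31: a=31^2·(≡20), b=31^1·(≡6) mod 31; (20|31)=+1, (6|31)=-1; (−1)^{2·1·15}·(+1)^1·(-1)^2 = +1.
v=23: a=23^2·(≡21), b=23^2·(≡15) mod 23; (21|23)=-1, (15|23)=-1; (−1)^{2·2·11}·(-1)^2·(-1)^2 = +1.
v=7: a=7^-2·(≡4), b=7^-4·(≡4) mod 7; (4|7)=+1, (4|7)=+1; (−1)^{-2·-4·3}·(+1)^-4·(+1)^-2 = +1.
v=2: v_2(a)=4, v_2(b)=2; units ≡ 3, 7 (mod 8); ε·ε+αω+βω = 1·1+4·0+2·1 ≡ 1  ⇒  (a,b)_2 = -1.
v=13: a=13^-1·(≡12), b=13^0·(≡9) mod 13; (12|13)=+1, (9|13)=+1; (−1)^{-1·0·6}·(+1)^0·(+1)^-1 = +1.
v=47: a=47^0·(≡37), b=47^2·(≡32) mod 47; (37|47)=+1, (32|47)=+1; (−1)^{0·2·23}·(+1)^2·(+1)^0 = +1.
v=3: a=3^0·(≡2), b=3^-2·(≡2) mod 3; (2|3)=-1, (2|3)=-1; (−1)^{0·-2·1}·(-1)^-2·(-1)^0 = +1.
v=17: a=17^2·(≡9), b=17^1·(≡15) mod 17; (9|17)=+1, (15|17)=+1; (−1)^{2·1·8}·(+1)^1·(+1)^2 = +1.
v=5: a=5^-2·(≡2), b=5^-2·(≡3) mod 5; (2|5)=-1, (3|5)=-1; (−1)^{-2·-2·2}·(-1)^-2·(-1)^-2 = +1.
Ram(-13, -290377) = {2, ∞}; no ℚ_2-point on the conic.

[2, inf]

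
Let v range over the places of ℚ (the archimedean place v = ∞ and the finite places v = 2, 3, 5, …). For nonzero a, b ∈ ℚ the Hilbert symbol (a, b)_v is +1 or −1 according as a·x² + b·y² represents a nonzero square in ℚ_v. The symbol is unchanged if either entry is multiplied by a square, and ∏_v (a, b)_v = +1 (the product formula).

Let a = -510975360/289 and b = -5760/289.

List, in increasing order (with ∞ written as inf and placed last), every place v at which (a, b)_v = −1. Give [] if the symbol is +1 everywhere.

(a, b) ≡ (-887110, -10) mod (ℚ^×)²; places V = {2, 3, 5, 7, 17, 19, 23, 29, ∞}.
(a,b)_29: α=1, u≡20; β=0, v≡18 (mod 29); (20|29)=+1, (18|29)=-1; sign (−1)^0·+1^0·-1^1 = -1.
(a,b)_17: α=-2, u≡15; β=-2, v≡3 (mod 17); (15|17)=+1, (3|17)=-1; sign (−1)^0·+1^-2·-1^-2 = +1.
(a,b)_3: α=2, u≡2; β=2, v≡2 (mod 3); (2|3)=-1, (2|3)=-1; sign (−1)^0·-1^2·-1^2 = +1.
(a,b)_7: α=1, u≡5; β=0, v≡4 (mod 7); (5|7)=-1, (4|7)=+1; sign (−1)^0·-1^0·+1^1 = +1.
(a,b)_∞: sgn(-887110)=−, sgn(-10)=−, so -1.
(a,b)_5: α=1, u≡2; β=1, v≡2 (mod 5); (2|5)=-1, (2|5)=-1; sign (−1)^0·-1^1·-1^1 = +1.
(a,b)_23: α=1, u≡16; β=0, v≡1 (mod 23); (16|23)=+1, (1|23)=+1; sign (−1)^0·+1^0·+1^1 = +1.
(a,b)_19: α=1, u≡18; β=0, v≡4 (mod 19); (18|19)=-1, (4|19)=+1; sign (−1)^0·-1^0·+1^1 = +1.
(a,b)_2: α=7, β=7; u≡5, v≡3 (mod 8); ε(u)ε(v)=0·1, αω(v)=7·1, βω(u)=7·1; sum ≡ 0  ⇒  +1.
(-887110, -10 / ℚ) ramifies at {29, ∞}: a division algebra.

[29, inf]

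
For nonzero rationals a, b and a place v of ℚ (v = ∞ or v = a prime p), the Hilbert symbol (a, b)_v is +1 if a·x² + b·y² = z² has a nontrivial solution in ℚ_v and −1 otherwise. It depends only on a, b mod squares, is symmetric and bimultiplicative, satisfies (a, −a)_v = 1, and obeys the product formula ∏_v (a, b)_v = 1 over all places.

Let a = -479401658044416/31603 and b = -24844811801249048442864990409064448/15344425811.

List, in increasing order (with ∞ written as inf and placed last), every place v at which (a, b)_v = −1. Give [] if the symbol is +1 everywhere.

Mod squares: a ≡ -18660543, b ≡ -46398. Check v ∈ {∞, 2, 3, 11, 13, 17, 19, 29, 31, 37}.
v=13: a=13^-2·(≡2), b=13^-6·(≡9) mod 13; (2|13)=-1, (9|13)=+1; (−1)^{-2·-6·6}·(-1)^-6·(+1)^-2 = +1.
v=11: a=11^-1·(≡7), b=11^-1·(≡7) mod 11; (7|11)=-1, (7|11)=-1; (−1)^{-1·-1·5}·(-1)^-1·(-1)^-1 = -1.
v=3: a=3^3·(≡1), b=3^15·(≡2) mod 3; (1|3)=+1, (2|3)=-1; (−1)^{3·15·1}·(+1)^15·(-1)^3 = +1.
v=2: v_2(a)=12, v_2(b)=17; units ≡ 1, 1 (mod 8); ε·ε+αω+βω = 0·0+12·0+17·0 ≡ 0  ⇒  (a,b)_2 = +1.
v=19: a=19^4·(≡12), b=19^9·(≡5) mod 19; (12|19)=-1, (5|19)=+1; (−1)^{4·9·9}·(-1)^9·(+1)^4 = -1.
v=31: a=31^1·(≡19), b=31^2·(≡10) mod 31; (19|31)=+1, (10|31)=+1; (−1)^{1·2·15}·(+1)^2·(+1)^1 = +1.
v=37: a=37^1·(≡8), b=37^3·(≡27) mod 37; (8|37)=-1, (27|37)=+1; (−1)^{1·3·18}·(-1)^3·(+1)^1 = -1.
v=29: a=29^1·(≡15), b=29^2·(≡10) mod 29; (15|29)=-1, (10|29)=-1; (−1)^{1·2·14}·(-1)^2·(-1)^1 = -1.
v=17: a=17^-1·(≡10), b=17^-2·(≡10) mod 17; (10|17)=-1, (10|17)=-1; (−1)^{-1·-2·8}·(-1)^-2·(-1)^-1 = -1.
v=∞: -18660543 < 0 and -46398 < 0  ⇒  (a,b)_∞ = -1.
(-18660543, -46398 / ℚ) ramifies at {11, 17, 19, 29, 37, ∞}: a division algebra.

[11, 17, 19, 29, 37, inf]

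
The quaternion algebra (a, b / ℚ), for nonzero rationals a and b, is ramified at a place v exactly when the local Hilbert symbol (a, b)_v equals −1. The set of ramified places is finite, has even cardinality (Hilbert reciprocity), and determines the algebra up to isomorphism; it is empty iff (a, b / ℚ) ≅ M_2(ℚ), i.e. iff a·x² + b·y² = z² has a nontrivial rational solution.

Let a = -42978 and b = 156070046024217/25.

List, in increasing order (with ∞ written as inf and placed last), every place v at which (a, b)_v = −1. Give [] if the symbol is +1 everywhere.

[3, 29]

(a, b) ≡ (-42978, 17) mod (ℚ^×)²; places V = {2, 3, 5, 13, 17, 19, 29, 47, ∞}.
(a,b)_19: α=1, u≡18; β=2, v≡1 (mod 19); (18|19)=-1, (1|19)=+1; sign (−1)^0·-1^2·+1^1 = +1.
(a,b)_29: α=1, u≡26; β=2, v≡21 (mod 29); (26|29)=-1, (21|29)=-1; sign (−1)^0·-1^2·-1^1 = -1.
(a,b)_2: α=1, β=0; u≡7, v≡1 (mod 8); ε(u)ε(v)=1·0, αω(v)=1·0, βω(u)=0·0; sum ≡ 0  ⇒  +1.
(a,b)_47: α=0, u≡27; β=2, v≡1 (mod 47); (27|47)=+1, (1|47)=+1; sign (−1)^0·+1^2·+1^0 = +1.
(a,b)_13: α=1, u≡9; β=2, v≡1 (mod 13); (9|13)=+1, (1|13)=+1; sign (−1)^0·+1^2·+1^1 = +1.
(a,b)_∞: sgn(-42978)=−, sgn(17)=+, so +1.
(a,b)_17: α=0, u≡15; β=1, v≡1 (mod 17); (15|17)=+1, (1|17)=+1; sign (−1)^0·+1^1·+1^0 = +1.
(a,b)_5: α=0, u≡2; β=-2, v≡2 (mod 5); (2|5)=-1, (2|5)=-1; sign (−1)^0·-1^-2·-1^0 = +1.
(a,b)_3: α=1, u≡2; β=4, v≡2 (mod 3); (2|3)=-1, (2|3)=-1; sign (−1)^0·-1^4·-1^1 = -1.
Ram(-42978, 17) = {3, 29}; no ℚ_3-point on the conic.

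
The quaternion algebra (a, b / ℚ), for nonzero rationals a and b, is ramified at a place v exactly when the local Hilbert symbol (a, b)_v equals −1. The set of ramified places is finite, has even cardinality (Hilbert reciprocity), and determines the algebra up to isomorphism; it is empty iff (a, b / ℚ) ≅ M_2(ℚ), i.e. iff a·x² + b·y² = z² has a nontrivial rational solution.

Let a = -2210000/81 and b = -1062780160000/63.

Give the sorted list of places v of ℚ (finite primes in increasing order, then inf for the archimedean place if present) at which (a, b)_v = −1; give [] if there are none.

[2, 7, 17, inf]

Mod squares: a ≡ -221, b ≡ -238. Check v ∈ {∞, 2, 3, 5, 7, 13, 17}.
v=13: a=13^1·(≡9), b=13^2·(≡3) mod 13; (9|13)=+1, (3|13)=+1; (−1)^{1·2·6}·(+1)^2·(+1)^1 = +1.
v=17: a=17^1·(≡13), b=17^3·(≡3) mod 17; (13|17)=+1, (3|17)=-1; (−1)^{1·3·8}·(+1)^3·(-1)^1 = -1.
v=3: a=3^-4·(≡1), b=3^-2·(≡2) mod 3; (1|3)=+1, (2|3)=-1; (−1)^{-4·-2·1}·(+1)^-2·(-1)^-4 = +1.
v=2: v_2(a)=4, v_2(b)=11; units ≡ 3, 1 (mod 8); ε·ε+αω+βω = 1·0+4·0+11·1 ≡ 1  ⇒  (a,b)_2 = -1.
v=7: a=7^0·(≡3), b=7^-1·(≡4) mod 7; (3|7)=-1, (4|7)=+1; (−1)^{0·-1·3}·(-1)^-1·(+1)^0 = -1.
v=5: a=5^4·(≡4), b=5^4·(≡3) mod 5; (4|5)=+1, (3|5)=-1; (−1)^{4·4·2}·(+1)^4·(-1)^4 = +1.
v=∞: -221 < 0 and -238 < 0  ⇒  (a,b)_∞ = -1.
|Ram(-221, -238)| = 4, even; anisotropic at {2, 7, 17, ∞}.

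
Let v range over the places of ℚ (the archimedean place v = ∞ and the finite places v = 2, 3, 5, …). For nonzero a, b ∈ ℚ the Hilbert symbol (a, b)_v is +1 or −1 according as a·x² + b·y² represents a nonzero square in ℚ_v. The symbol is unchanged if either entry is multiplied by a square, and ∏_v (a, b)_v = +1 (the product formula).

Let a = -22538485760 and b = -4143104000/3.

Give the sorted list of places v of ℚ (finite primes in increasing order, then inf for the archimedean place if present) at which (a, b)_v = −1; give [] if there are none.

(a, b) ≡ (-1190, -105) mod (ℚ^×)²; places V = {2, 3, 5, 7, 17, ∞}.
(a,b)_∞: sgn(-1190)=−, sgn(-105)=−, so -1.
(a,b)_3: α=0, u≡1; β=-1, v≡1 (mod 3); (1|3)=+1, (1|3)=+1; sign (−1)^0·+1^-1·+1^0 = +1.
(a,b)_5: α=1, u≡3; β=3, v≡1 (mod 5); (3|5)=-1, (1|5)=+1; sign (−1)^0·-1^3·+1^1 = -1.
(a,b)_2: α=17, β=14; u≡5, v≡7 (mod 8); ε(u)ε(v)=0·1, αω(v)=17·0, βω(u)=14·1; sum ≡ 0  ⇒  +1.
(a,b)_7: α=1, u≡6; β=1, v≡5 (mod 7); (6|7)=-1, (5|7)=-1; sign (−1)^1·-1^1·-1^1 = -1.
(a,b)_17: α=3, u≡15; β=2, v≡5 (mod 17); (15|17)=+1, (5|17)=-1; sign (−1)^0·+1^2·-1^3 = -1.
(-1190, -105 / ℚ) ramifies at {5, 7, 17, ∞}: a division algebra.

[5, 7, 17, inf]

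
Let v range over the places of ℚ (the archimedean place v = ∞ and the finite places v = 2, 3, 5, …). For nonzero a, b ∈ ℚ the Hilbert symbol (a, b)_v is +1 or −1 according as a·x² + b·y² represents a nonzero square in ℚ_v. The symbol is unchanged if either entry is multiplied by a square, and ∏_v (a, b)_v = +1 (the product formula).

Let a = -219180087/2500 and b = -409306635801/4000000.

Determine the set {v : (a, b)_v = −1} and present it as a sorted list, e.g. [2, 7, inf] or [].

[7, inf]

Mod squares: a ≡ -23, b ≡ -161. Check v ∈ {∞, 2, 3, 5, 7, 23}.
v=2: v_2(a)=-2, v_2(b)=-8; units ≡ 1, 7 (mod 8); ε·ε+αω+βω = 0·1+-2·0+-8·0 ≡ 0  ⇒  (a,b)_2 = +1.
v=5: a=5^-4·(≡2), b=5^-6·(≡4) mod 5; (2|5)=-1, (4|5)=+1; (−1)^{-4·-6·2}·(-1)^-6·(+1)^-4 = +1.
v=∞: -23 < 0 and -161 < 0  ⇒  (a,b)_∞ = -1.
v=7: a=7^6·(≡6), b=7^11·(≡6) mod 7; (6|7)=-1, (6|7)=-1; (−1)^{6·11·3}·(-1)^11·(-1)^6 = -1.
v=23: a=23^1·(≡20), b=23^1·(≡9) mod 23; (20|23)=-1, (9|23)=+1; (−1)^{1·1·11}·(-1)^1·(+1)^1 = +1.
v=3: a=3^4·(≡1), b=3^2·(≡1) mod 3; (1|3)=+1, (1|3)=+1; (−1)^{4·2·1}·(+1)^2·(+1)^4 = +1.
Ram(-23, -161) = {7, ∞}; no ℚ_7-point on the conic.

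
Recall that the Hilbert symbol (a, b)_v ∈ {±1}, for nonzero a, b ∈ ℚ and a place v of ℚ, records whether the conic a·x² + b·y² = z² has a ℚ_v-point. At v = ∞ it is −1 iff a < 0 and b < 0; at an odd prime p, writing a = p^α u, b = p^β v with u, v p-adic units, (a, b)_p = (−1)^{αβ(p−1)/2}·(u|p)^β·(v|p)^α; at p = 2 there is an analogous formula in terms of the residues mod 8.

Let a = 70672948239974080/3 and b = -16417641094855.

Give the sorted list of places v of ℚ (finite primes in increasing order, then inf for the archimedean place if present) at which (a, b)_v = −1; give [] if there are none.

Mod squares: a ≡ 39585, b ≡ -56695. Check v ∈ {∞, 2, 3, 5, 7, 11, 13, 17, 23, 29}.
v=23: a=23^0·(≡8), b=23^1·(≡10) mod 23; (8|23)=+1, (10|23)=-1; (−1)^{0·1·11}·(+1)^1·(-1)^0 = +1.
v=7: a=7^3·(≡3), b=7^2·(≡6) mod 7; (3|7)=-1, (6|7)=-1; (−1)^{3·2·3}·(-1)^2·(-1)^3 = -1.
v=13: a=13^3·(≡10), b=13^2·(≡7) mod 13; (10|13)=+1, (7|13)=-1; (−1)^{3·2·6}·(+1)^2·(-1)^3 = -1.
v=17: a=17^4·(≡1), b=17^3·(≡5) mod 17; (1|17)=+1, (5|17)=-1; (−1)^{4·3·8}·(+1)^3·(-1)^4 = +1.
v=5: a=5^1·(≡2), b=5^1·(≡4) mod 5; (2|5)=-1, (4|5)=+1; (−1)^{1·1·2}·(-1)^1·(+1)^1 = -1.
v=∞: 39585 > 0 and -56695 < 0  ⇒  (a,b)_∞ = +1.
v=2: v_2(a)=6, v_2(b)=0; units ≡ 1, 1 (mod 8); ε·ε+αω+βω = 0·0+6·0+0·0 ≡ 0  ⇒  (a,b)_2 = +1.
v=3: a=3^-1·(≡1), b=3^0·(≡2) mod 3; (1|3)=+1, (2|3)=-1; (−1)^{-1·0·1}·(+1)^0·(-1)^-1 = -1.
v=29: a=29^1·(≡10), b=29^1·(≡3) mod 29; (10|29)=-1, (3|29)=-1; (−1)^{1·1·14}·(-1)^1·(-1)^1 = +1.
v=11: a=11^2·(≡6), b=11^2·(≡6) mod 11; (6|11)=-1, (6|11)=-1; (−1)^{2·2·5}·(-1)^2·(-1)^2 = +1.
|Ram(39585, -56695)| = 4, even; anisotropic at {3, 5, 7, 13}.

[3, 5, 7, 13]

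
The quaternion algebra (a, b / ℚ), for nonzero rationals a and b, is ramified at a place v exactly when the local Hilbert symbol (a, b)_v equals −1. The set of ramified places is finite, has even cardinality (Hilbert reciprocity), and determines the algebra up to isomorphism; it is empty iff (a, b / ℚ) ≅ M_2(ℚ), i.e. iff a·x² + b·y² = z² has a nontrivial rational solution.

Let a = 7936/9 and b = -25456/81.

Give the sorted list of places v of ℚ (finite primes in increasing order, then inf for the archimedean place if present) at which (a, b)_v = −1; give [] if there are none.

Mod squares: a ≡ 31, b ≡ -1591. Check v ∈ {∞, 2, 3, 31, 37, 43}.
v=2: v_2(a)=8, v_2(b)=4; units ≡ 7, 1 (mod 8); ε·ε+αω+βω = 1·0+8·0+4·0 ≡ 0  ⇒  (a,b)_2 = +1.
v=37: a=37^0·(≡2), b=37^1·(≡18) mod 37; (2|37)=-1, (18|37)=-1; (−1)^{0·1·18}·(-1)^1·(-1)^0 = -1.
v=∞: 31 > 0 and -1591 < 0  ⇒  (a,b)_∞ = +1.
v=31: a=31^1·(≡25), b=31^0·(≡3) mod 31; (25|31)=+1, (3|31)=-1; (−1)^{1·0·15}·(+1)^0·(-1)^1 = -1.
v=3: a=3^-2·(≡1), b=3^-4·(≡2) mod 3; (1|3)=+1, (2|3)=-1; (−1)^{-2·-4·1}·(+1)^-4·(-1)^-2 = +1.
v=43: a=43^0·(≡17), b=43^1·(≡41) mod 43; (17|43)=+1, (41|43)=+1; (−1)^{0·1·21}·(+1)^1·(+1)^0 = +1.
(31, -1591 / ℚ) ramifies at {31, 37}: a division algebra.

[31, 37]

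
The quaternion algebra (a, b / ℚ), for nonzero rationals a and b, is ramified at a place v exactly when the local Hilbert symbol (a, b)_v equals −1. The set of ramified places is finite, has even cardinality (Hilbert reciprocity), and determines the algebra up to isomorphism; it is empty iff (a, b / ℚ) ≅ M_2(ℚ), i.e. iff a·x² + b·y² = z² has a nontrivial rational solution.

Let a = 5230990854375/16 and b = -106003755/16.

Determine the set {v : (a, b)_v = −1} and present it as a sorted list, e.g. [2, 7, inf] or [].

Mod squares: a ≡ 663, b ≡ -40755. Check v ∈ {∞, 2, 3, 5, 11, 13, 17, 19}.
v=19: a=19^2·(≡7), b=19^1·(≡14) mod 19; (7|19)=+1, (14|19)=-1; (−1)^{2·1·9}·(+1)^1·(-1)^2 = +1.
v=3: a=3^1·(≡2), b=3^3·(≡2) mod 3; (2|3)=-1, (2|3)=-1; (−1)^{1·3·1}·(-1)^3·(-1)^1 = -1.
v=∞: 663 > 0 and -40755 < 0  ⇒  (a,b)_∞ = +1.
v=11: a=11^2·(≡5), b=11^1·(≡2) mod 11; (5|11)=+1, (2|11)=-1; (−1)^{2·1·5}·(+1)^1·(-1)^2 = +1.
v=2: v_2(a)=-4, v_2(b)=-4; units ≡ 7, 5 (mod 8); ε·ε+αω+βω = 1·0+-4·1+-4·0 ≡ 0  ⇒  (a,b)_2 = +1.
v=17: a=17^3·(≡7), b=17^2·(≡3) mod 17; (7|17)=-1, (3|17)=-1; (−1)^{3·2·8}·(-1)^2·(-1)^3 = -1.
v=13: a=13^1·(≡12), b=13^1·(≡8) mod 13; (12|13)=+1, (8|13)=-1; (−1)^{1·1·6}·(+1)^1·(-1)^1 = -1.
v=5: a=5^4·(≡2), b=5^1·(≡4) mod 5; (2|5)=-1, (4|5)=+1; (−1)^{4·1·2}·(-1)^1·(+1)^4 = -1.
(663, -40755 / ℚ) ramifies at {3, 5, 13, 17}: a division algebra.

[3, 5, 13, 17]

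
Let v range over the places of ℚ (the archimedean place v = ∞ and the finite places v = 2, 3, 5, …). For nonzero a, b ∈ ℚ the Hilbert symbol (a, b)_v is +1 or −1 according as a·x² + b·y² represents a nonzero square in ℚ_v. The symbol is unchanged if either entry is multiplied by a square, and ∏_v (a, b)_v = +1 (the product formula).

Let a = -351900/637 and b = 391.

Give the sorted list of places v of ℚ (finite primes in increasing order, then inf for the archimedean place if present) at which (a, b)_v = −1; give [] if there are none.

Mod squares: a ≡ -5083, b ≡ 391. Check v ∈ {∞, 2, 3, 5, 7, 13, 17, 23}.
v=2: v_2(a)=2, v_2(b)=0; units ≡ 5, 7 (mod 8); ε·ε+αω+βω = 0·1+2·0+0·1 ≡ 0  ⇒  (a,b)_2 = +1.
v=5: a=5^2·(≡2), b=5^0·(≡1) mod 5; (2|5)=-1, (1|5)=+1; (−1)^{2·0·2}·(-1)^0·(+1)^2 = +1.
v=3: a=3^2·(≡2), b=3^0·(≡1) mod 3; (2|3)=-1, (1|3)=+1; (−1)^{2·0·1}·(-1)^0·(+1)^2 = +1.
v=∞: -5083 < 0 and 391 > 0  ⇒  (a,b)_∞ = +1.
v=17: a=17^1·(≡5), b=17^1·(≡6) mod 17; (5|17)=-1, (6|17)=-1; (−1)^{1·1·8}·(-1)^1·(-1)^1 = +1.
v=7: a=7^-2·(≡3), b=7^0·(≡6) mod 7; (3|7)=-1, (6|7)=-1; (−1)^{-2·0·3}·(-1)^0·(-1)^-2 = +1.
v=13: a=13^-1·(≡1), b=13^0·(≡1) mod 13; (1|13)=+1, (1|13)=+1; (−1)^{-1·0·6}·(+1)^0·(+1)^-1 = +1.
v=23: a=23^1·(≡4), b=23^1·(≡17) mod 23; (4|23)=+1, (17|23)=-1; (−1)^{1·1·11}·(+1)^1·(-1)^1 = +1.
Ram(a, b) = ∅: the form -5083·x² + 391·y² − z² is isotropic over every ℚ_v, so by Hasse–Minkowski it is isotropic over ℚ.

[]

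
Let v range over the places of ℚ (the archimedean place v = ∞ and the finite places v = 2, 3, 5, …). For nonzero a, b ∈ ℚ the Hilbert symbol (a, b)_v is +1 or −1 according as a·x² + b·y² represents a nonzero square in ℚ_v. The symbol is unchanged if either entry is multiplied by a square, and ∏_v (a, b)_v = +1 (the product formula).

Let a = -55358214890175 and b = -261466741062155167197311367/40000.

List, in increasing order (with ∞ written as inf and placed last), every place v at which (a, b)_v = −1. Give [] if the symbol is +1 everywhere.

[13, 17, 41, inf]

Mod squares: a ≡ -527, b ≡ -27183. Check v ∈ {∞, 2, 3, 5, 11, 13, 17, 29, 31, 41}.
v=11: a=11^0·(≡1), b=11^2·(≡4) mod 11; (1|11)=+1, (4|11)=+1; (−1)^{0·2·5}·(+1)^2·(+1)^0 = +1.
v=29: a=29^0·(≡24), b=29^2·(≡14) mod 29; (24|29)=+1, (14|29)=-1; (−1)^{0·2·14}·(+1)^2·(-1)^0 = +1.
v=2: v_2(a)=0, v_2(b)=-6; units ≡ 1, 1 (mod 8); ε·ε+αω+βω = 0·0+0·0+-6·0 ≡ 0  ⇒  (a,b)_2 = +1.
v=3: a=3^2·(≡1), b=3^7·(≡2) mod 3; (1|3)=+1, (2|3)=-1; (−1)^{2·7·1}·(+1)^7·(-1)^2 = +1.
v=31: a=31^3·(≡28), b=31^4·(≡25) mod 31; (28|31)=+1, (25|31)=+1; (−1)^{3·4·15}·(+1)^4·(+1)^3 = +1.
v=17: a=17^3·(≡5), b=17^5·(≡16) mod 17; (5|17)=-1, (16|17)=+1; (−1)^{3·5·8}·(-1)^5·(+1)^3 = -1.
v=13: a=13^0·(≡11), b=13^1·(≡8) mod 13; (11|13)=-1, (8|13)=-1; (−1)^{0·1·6}·(-1)^1·(-1)^0 = -1.
v=5: a=5^2·(≡3), b=5^-4·(≡2) mod 5; (3|5)=-1, (2|5)=-1; (−1)^{2·-4·2}·(-1)^-4·(-1)^2 = +1.
v=∞: -527 < 0 and -27183 < 0  ⇒  (a,b)_∞ = -1.
v=41: a=41^2·(≡15), b=41^3·(≡19) mod 41; (15|41)=-1, (19|41)=-1; (−1)^{2·3·20}·(-1)^3·(-1)^2 = -1.
(-527, -27183 / ℚ) ramifies at {13, 17, 41, ∞}: a division algebra.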